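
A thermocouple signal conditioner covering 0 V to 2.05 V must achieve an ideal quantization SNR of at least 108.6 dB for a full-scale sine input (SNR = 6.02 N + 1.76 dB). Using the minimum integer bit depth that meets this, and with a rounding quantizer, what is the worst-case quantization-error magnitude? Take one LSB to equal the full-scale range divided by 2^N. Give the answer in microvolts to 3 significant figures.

Full-scale range = 2.05 V.
Solving 6.02 N ≥ 108.6 − 1.76: N ≥ 17.748. Round up → N = 18.
Step size = 2.05/262144 V = 7.8201 µV.
Max error for round-to-nearest is LSB/2 = 3.91 µV.

3.91 µV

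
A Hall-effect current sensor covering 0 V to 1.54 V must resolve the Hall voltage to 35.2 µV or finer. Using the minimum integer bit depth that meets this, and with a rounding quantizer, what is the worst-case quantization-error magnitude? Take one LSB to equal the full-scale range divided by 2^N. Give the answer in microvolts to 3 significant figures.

11.7 µV

Full-scale range = 1.54 V.
1.54 V / 35.2 µV = 43750. Since 2^15 = 32768 and 2^16 = 65536, N = 16.
One LSB is 1.54 V / 65536 = 23.499 µV.
|e|_max = LSB/2 = 11.7 µV.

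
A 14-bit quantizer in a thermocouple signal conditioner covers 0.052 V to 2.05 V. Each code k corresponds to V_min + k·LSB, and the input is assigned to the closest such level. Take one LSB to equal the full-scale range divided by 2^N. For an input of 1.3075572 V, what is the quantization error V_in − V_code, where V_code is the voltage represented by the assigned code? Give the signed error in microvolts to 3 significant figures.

−21.9 µV

Full-scale range = 2.05 V − (0.052 V) = 1.998 V. LSB = 1.998 V / 2^14 ≈ 121.9 µV.
Position in LSBs: (1.3075572 − (0.052)) × 16384/1.998 = 10295.8204; rounding gives k = 10296.
V_code = 0.052 + (10296/16384) × 1.998 = 1.3075791016 V.
e = 1.3075572 − (1.3075791016) = −21.9 µV.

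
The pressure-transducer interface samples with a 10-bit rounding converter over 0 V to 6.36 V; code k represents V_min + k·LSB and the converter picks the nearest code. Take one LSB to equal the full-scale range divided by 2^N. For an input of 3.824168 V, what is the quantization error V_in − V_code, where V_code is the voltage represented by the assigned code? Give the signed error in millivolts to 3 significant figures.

−1.77 mV

Span = 6.36 V. LSB = 6.36 V / 2^10 ≈ 6.211 mV.
Position in LSBs: (3.824168 − (0)) × 1024/6.36 = 615.7151; rounding gives k = 616.
V_code = 0 + (616/1024) × 6.36 = 3.825937500 V.
e = 3.824168 − (3.825937500) = −1.77 mV.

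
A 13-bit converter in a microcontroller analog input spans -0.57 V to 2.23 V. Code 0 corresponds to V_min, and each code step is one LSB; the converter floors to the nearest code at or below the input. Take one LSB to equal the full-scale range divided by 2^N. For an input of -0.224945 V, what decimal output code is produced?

1009

Full-scale range = 2.23 V − (-0.57 V) = 2.8 V. LSB = 2.8 V / 2^13 ≈ 341.8 µV.
(V_in − V_min) × 2^13/range = (-0.224945 − (-0.57)) × 8192/2.8 = 1009.532.
Floor → code = 1009.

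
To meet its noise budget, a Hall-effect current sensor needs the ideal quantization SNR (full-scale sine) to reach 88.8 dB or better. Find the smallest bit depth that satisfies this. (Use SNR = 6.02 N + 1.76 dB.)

Required N = ⌈(88.8 − 1.76)/6.02⌉ = ⌈14.458⌉ = 15.

15 bits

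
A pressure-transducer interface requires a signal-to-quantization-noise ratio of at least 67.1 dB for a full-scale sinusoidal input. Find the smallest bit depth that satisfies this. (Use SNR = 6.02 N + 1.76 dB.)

11 bits

Required N = ⌈(67.1 − 1.76)/6.02⌉ = ⌈10.854⌉ = 11.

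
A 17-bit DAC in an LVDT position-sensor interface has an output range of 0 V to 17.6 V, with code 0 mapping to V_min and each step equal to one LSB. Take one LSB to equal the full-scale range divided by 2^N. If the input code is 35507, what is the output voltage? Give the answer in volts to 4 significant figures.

V_FS = 17.6 V. LSB = 17.6 V / 2^17.
V_out = V_min + code × LSB = 0 V + 35507 × 17.6 V / 131072
      = 0 + 4.76779 = 4.76779 V.

4.768 V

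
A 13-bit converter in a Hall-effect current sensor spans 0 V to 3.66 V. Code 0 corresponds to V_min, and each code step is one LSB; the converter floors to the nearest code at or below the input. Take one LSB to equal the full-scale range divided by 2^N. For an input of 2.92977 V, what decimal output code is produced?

6557

Full-scale range = 3.66 V. LSB = 3.66 V / 2^13 ≈ 446.8 µV.
V_in − V_min = 2.92977 − (0) = 2.92977 V.
Divide by LSB: 2.92977 × 8192/3.66 = 6557.5617.
Truncating gives code 6557.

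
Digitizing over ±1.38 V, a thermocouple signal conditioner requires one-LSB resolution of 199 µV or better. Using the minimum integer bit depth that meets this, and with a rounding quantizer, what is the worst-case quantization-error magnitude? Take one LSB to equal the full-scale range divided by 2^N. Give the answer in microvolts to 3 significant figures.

Full-scale range = 1.38 V − (-1.38 V) = 2.76 V.
Required number of levels: 2.76/199 µV = 13869; smallest N with 2^N ≥ that is 14.
One LSB is 2.76 V / 16384 = 168.46 µV.
|e|_max = LSB/2 = 84.2 µV.

84.2 µV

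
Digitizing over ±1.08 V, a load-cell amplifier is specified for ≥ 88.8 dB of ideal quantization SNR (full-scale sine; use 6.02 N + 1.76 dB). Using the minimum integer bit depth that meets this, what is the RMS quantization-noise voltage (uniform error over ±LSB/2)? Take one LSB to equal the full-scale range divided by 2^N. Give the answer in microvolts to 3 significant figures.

Full-scale range = 1.08 V − (-1.08 V) = 2.16 V.
Required N = ⌈(88.8 − 1.76)/6.02⌉ = ⌈14.458⌉ = 15.
LSB = 2.16 V / 2^15 = 65.918 µV.
RMS noise = LSB/√12 = 19.0 µV.

19.0 µV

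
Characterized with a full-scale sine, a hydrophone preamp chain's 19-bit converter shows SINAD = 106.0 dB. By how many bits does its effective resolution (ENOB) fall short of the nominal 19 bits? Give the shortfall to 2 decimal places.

1.68 bits

Effective bits = (106.0 − 1.76)/6.02 = 17.3156.
19 − 17.3156 = 1.68 bits below nominal.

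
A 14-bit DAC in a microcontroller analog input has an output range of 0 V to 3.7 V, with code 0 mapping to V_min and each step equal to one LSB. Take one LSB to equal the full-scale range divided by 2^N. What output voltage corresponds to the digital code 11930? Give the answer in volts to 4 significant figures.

Full-scale range = 3.7 V. LSB = 3.7 V / 2^14.
V_out = 0 + 11930 × (3.7/16384) V
      = 0 + 2.69415 = 2.69415 V.

2.694 V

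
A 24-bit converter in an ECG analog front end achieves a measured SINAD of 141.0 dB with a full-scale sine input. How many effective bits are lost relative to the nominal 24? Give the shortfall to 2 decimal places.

N_eff = (141.0 − 1.76)/6.02 = 23.1296 bits.
24 − 23.1296 = 0.87 bits below nominal.

0.87 bits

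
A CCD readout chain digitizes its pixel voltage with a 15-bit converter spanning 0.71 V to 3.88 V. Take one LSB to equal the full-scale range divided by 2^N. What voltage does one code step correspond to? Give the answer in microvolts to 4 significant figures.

Span: 3.88 V − (0.71 V) = 3.17 V.
There are 2^15 = 32768 steps.
LSB = 3.17 V / 2^15 = 96.74 µV.

96.74 µV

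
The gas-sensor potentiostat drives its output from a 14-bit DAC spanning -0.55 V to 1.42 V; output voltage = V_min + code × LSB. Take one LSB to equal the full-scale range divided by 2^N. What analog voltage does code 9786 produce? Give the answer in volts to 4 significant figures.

0.6267 V

Span: 1.42 V − (-0.55 V) = 1.97 V. LSB = 1.97 V / 2^14.
V_out = V_min + code × LSB = -0.55 V + 9786 × 1.97 V / 16384
      = -0.55 + 1.17666 = 0.626661 V.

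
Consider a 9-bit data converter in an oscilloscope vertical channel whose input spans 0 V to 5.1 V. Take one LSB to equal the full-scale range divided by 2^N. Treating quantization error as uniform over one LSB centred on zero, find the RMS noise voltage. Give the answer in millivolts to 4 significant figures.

Range is 5.1 V.
LSB = 5.1 V / 2^9 = 9.96094 mV.
σ_q = LSB/√12 = 9.96094 mV/3.4641 = 2.875 mV.

2.875 mV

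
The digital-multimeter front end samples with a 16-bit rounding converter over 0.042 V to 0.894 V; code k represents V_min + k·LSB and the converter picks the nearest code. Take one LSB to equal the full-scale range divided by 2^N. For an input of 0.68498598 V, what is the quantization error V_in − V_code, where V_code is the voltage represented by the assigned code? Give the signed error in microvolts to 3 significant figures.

Range = 0.894 − (0.042) = 0.852 V. LSB = 0.852 V / 2^16 ≈ 13.00 µV.
(V_in − V_min)/LSB = (0.68498598 − (0.042)) × 65536/0.852 = 49458.6023 → nearest code k = 49459.
V_code = 0.042 + (49459/65536) × 0.852 = 0.68499114990 V.
V_in − V_code = 0.68498598 − (0.68499114990) = −5.17 µV.

−5.17 µV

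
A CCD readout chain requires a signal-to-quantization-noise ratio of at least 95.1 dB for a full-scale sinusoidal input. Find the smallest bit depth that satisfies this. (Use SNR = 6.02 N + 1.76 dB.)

16 bits

Solving 6.02 N ≥ 95.1 − 1.76: N ≥ 15.505. Round up → N = 16.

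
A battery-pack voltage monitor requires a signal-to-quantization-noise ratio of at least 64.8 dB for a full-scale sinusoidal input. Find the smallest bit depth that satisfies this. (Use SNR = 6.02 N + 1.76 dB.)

N ≥ (64.8 − 1.76)/6.02 = 10.472 → N_min = 11.

11 bits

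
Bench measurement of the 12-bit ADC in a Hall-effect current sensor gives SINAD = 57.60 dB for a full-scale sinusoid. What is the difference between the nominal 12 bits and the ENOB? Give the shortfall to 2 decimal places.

Effective bits = (57.60 − 1.76)/6.02 = 9.2757.
12 − 9.2757 = 2.72 bits below nominal.

2.72 bits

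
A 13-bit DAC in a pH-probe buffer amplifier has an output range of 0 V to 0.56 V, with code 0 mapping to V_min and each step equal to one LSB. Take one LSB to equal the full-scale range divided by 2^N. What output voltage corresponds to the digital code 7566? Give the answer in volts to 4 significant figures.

Full-scale range = 0.56 V. LSB = 0.56 V / 2^13.
Output = V_min + (7566/8192) × range = 0 + 0.923584 × 0.56 V
      = 0 V + 0.517207 V = 0.517207 V.

0.5172 V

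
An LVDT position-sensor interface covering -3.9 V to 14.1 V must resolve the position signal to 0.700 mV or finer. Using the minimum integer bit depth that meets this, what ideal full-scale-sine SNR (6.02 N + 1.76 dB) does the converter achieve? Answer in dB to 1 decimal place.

The full-scale span is 14.1 − (-3.9) = 18 V.
Levels needed ≥ 18/0.700 mV = 25710. 2^15 = 32768 suffices, so N_min = 15.
6.02(15) + 1.76 = 92.06 dB.

92.1 dB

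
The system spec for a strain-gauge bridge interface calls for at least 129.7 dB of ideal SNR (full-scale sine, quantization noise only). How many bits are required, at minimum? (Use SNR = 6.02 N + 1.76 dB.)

6.02 N + 1.76 ≥ 129.7 gives N ≥ 21.252, so the minimum integer is 22.

22 bits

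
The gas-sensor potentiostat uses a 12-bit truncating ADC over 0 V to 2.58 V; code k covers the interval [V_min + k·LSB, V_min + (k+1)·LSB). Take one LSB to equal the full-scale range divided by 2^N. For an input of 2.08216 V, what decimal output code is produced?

3305

V_FS = 2.58 V. LSB = 2.58 V / 2^12 ≈ 0.6299 mV.
code = ⌊(V_in − V_min)/LSB⌋ = ⌊(V_in − V_min) × 2^12 / range⌋
     = ⌊(2.08216 − (0)) × 4096 / 2.58⌋ = ⌊2.08216 × 4096/2.58⌋
     = ⌊3305.631⌋ = 3305.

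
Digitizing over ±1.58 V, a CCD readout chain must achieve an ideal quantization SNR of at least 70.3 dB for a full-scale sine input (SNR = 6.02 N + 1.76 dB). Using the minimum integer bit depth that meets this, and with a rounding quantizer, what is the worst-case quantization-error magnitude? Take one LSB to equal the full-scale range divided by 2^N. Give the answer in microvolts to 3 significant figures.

Span: 1.58 V − (-1.58 V) = 3.16 V.
6.02 N + 1.76 ≥ 70.3 gives N ≥ 11.385, so the minimum integer is 12.
LSB = 3.16 V / 2^12 = 0.77148 mV.
Half an LSB is 386 µV.

386 µV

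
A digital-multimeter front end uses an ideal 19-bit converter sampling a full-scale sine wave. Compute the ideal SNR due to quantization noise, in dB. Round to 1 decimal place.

6.02(19) + 1.76 = 114.38 + 1.76 = 116.14 dB.

116.1 dB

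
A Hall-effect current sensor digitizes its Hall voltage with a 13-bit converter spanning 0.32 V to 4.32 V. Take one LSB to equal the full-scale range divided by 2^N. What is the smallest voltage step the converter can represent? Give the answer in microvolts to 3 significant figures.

The full-scale span is 4.32 − (0.32) = 4 V.
Number of codes = 2^13 = 8192.
One LSB is 4 V / 8192 = 488 µV.

488 µV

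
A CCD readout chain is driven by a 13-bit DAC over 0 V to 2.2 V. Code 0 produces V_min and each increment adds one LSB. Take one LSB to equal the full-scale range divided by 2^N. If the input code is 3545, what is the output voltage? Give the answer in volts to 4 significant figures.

0.9520 V

Full-scale range = 2.2 V. LSB = 2.2 V / 2^13.
Output = V_min + (3545/8192) × range = 0 + 0.432739 × 2.2 V
      = 0 + 0.952026 = 0.952026 V.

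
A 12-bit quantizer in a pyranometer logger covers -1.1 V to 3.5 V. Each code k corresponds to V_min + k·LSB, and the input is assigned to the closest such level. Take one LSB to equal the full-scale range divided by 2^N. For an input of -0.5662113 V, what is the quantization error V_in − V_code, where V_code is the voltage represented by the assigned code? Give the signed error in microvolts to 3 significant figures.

The full-scale span is 3.5 − (-1.1) = 4.6 V. LSB = 4.6 V / 2^12 ≈ 1.123 mV.
Position in LSBs: (-0.5662113 − (-1.1)) × 4096/4.6 = 475.3040; rounding gives k = 475.
Reconstructed level: -1.1 + 475 × 4.6/4096 V = -0.5665527344 V.
Error = V_in − V_code = -0.5662113 − (-0.5665527344) = +341 µV.

+341 µV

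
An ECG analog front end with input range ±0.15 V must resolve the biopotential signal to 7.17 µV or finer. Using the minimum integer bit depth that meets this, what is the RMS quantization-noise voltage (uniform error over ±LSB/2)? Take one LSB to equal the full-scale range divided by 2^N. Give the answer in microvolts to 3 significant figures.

Range = 0.15 − (-0.15) = 0.3 V.
Need 2^N ≥ 0.3 V / 7.17 µV = 41840 → N_min = 16.
Step size = 0.3/65536 V = 4.5776 µV.
σ_q = LSB/√12 = 4.5776 µV/3.4641 = 1.32 µV.

1.32 µV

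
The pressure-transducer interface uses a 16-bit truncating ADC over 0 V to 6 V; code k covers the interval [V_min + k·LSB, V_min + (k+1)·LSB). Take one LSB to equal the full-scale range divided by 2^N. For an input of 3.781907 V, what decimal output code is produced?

Full-scale range = 6 V. LSB = 6 V / 2^16 ≈ 91.55 µV.
V_in − V_min = 3.781907 − (0) = 3.781907 V.
Divide by LSB: 3.781907 × 65536/6 = 41308.5095.
Truncating gives code 41308.

41308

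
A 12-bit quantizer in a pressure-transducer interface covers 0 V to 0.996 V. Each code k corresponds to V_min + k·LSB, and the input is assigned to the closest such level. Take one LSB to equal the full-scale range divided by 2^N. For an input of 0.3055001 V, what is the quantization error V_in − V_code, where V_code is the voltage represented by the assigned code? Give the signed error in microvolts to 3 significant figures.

+86.0 µV

Full-scale range = 0.996 V. LSB = 0.996 V / 2^12 ≈ 243.2 µV.
(V_in − V_min)/LSB = (0.3055001 − (0)) × 4096/0.996 = 1256.3538 → nearest code k = 1256.
V_code = V_min + k × range/2^12 = 0 + 1256 × 0.996/4096 = 0.3054140625 V.
V_in − V_code = 0.3055001 − (0.3054140625) = +86.0 µV.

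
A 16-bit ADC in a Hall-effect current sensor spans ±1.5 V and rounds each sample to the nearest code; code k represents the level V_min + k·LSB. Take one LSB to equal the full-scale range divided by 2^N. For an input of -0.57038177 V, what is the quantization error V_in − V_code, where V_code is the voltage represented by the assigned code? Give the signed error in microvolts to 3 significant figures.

−8.23 µV

Span: 1.5 V − (-1.5 V) = 3 V. LSB = 3 V / 2^16 ≈ 45.78 µV.
(-0.57038177 − (-1.5)) / LSB = 0.92961823 × 65536/3 = 20307.8201. Nearest integer: k = 20308.
V_code = V_min + k × range/2^16 = -1.5 + 20308 × 3/65536 = -0.57037353516 V.
Error = V_in − V_code = -0.57038177 − (-0.57037353516) = −8.23 µV.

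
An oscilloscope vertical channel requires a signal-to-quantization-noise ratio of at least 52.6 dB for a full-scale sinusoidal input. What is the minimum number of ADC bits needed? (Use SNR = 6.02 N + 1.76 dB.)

Solving 6.02 N ≥ 52.6 − 1.76: N ≥ 8.445. Round up → N = 9.

9 bits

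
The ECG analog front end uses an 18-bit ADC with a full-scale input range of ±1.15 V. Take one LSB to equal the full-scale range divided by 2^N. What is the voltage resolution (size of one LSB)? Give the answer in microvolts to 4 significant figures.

Span: 1.15 V − (-1.15 V) = 2.3 V.
There are 2^18 = 262144 steps.
LSB = 2.3 V ÷ 2^18 = 2.3/262144 V = 8.774 µV.

8.774 µV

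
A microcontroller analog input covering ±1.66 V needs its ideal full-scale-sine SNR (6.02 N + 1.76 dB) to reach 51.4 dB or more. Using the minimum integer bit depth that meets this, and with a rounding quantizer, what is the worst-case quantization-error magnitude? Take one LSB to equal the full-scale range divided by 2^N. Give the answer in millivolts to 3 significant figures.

3.24 mV

The full-scale span is 1.66 − (-1.66) = 3.32 V.
Solving 6.02 N ≥ 51.4 − 1.76: N ≥ 8.246. Round up → N = 9.
LSB = 3.32 V / 2^9 = 6.4844 mV.
Max error for round-to-nearest is LSB/2 = 3.24 mV.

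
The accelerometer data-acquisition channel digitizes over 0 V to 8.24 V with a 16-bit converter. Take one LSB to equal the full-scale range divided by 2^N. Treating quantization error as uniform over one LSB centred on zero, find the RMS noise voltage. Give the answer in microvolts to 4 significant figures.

Full-scale range = 8.24 V.
LSB = 8.24 V / 2^16 = 125.732 µV.
For a uniform distribution on [−LSB/2, +LSB/2], V_rms = LSB/√12 = 125.732 µV/3.4641 = 36.30 µV.

36.30 µV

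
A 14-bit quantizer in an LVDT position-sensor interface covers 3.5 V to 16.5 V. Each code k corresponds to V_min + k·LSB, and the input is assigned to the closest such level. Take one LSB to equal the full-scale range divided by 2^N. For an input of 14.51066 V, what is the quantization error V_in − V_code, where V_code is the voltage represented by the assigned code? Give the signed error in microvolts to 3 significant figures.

The full-scale span is 16.5 − (3.5) = 13 V. LSB = 13 V / 2^14 ≈ 0.7935 mV.
(14.51066 − (3.5)) / LSB = 11.01066 × 16384/13 = 13876.8195. Nearest integer: k = 13877.
V_code = 3.5 + (13877/16384) × 13 = 14.510803223 V.
e = 14.51066 − (14.510803223) = −143 µV.

−143 µV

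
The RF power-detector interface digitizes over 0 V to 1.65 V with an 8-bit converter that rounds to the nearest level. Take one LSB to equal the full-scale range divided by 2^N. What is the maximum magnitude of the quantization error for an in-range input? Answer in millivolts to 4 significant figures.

3.223 mV

Range is 1.65 V.
Step size = 1.65/256 V = 6.44531 mV.
|e|_max = LSB/2 = 3.223 mV.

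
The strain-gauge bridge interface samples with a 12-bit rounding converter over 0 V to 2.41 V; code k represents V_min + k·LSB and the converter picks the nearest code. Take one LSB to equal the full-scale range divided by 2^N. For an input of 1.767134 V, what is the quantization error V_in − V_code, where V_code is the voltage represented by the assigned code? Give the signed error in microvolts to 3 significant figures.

V_FS = 2.41 V. LSB = 2.41 V / 2^12 ≈ 0.5884 mV.
(1.767134 − (0)) / LSB = 1.767134 × 4096/2.41 = 3003.3945. Nearest integer: k = 3003.
V_code = 0 + (3003/4096) × 2.41 = 1.766901855 V.
e = 1.767134 − (1.766901855) = +232 µV.

+232 µV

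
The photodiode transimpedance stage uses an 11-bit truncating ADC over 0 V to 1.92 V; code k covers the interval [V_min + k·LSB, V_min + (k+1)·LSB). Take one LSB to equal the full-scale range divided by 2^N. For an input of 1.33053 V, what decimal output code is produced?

1419

Range is 1.92 V. LSB = 1.92 V / 2^11 ≈ 0.9375 mV.
V_in − V_min = 1.33053 − (0) = 1.33053 V.
Divide by LSB: 1.33053 × 2048/1.92 = 1419.2320.
Truncating gives code 1419.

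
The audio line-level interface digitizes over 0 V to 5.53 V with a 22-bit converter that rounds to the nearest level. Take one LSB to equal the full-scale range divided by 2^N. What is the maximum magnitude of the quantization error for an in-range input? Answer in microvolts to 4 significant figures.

V_FS = 5.53 V.
LSB = 5.53 V / 2^22 = 1.31845 µV.
Worst-case error for round-to-nearest is half an LSB: 0.6592 µV.

0.6592 µV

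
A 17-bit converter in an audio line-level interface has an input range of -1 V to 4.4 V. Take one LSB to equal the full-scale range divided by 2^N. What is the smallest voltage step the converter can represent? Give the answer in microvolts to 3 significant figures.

41.2 µV

Full-scale range = 4.4 V − (-1 V) = 5.4 V.
2^17 = 131072 levels.
One LSB is 5.4 V / 131072 = 41.2 µV.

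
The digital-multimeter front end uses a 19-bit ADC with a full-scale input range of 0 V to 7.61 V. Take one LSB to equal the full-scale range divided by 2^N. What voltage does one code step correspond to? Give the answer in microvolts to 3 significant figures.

14.5 µV

V_FS = 7.61 V.
There are 2^19 = 524288 steps.
Step size = 7.61/524288 V = 14.5 µV.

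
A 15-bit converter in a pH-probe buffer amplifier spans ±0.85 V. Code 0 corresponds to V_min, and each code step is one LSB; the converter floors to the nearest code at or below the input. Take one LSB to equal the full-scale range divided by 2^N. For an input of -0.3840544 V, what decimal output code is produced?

8981

The full-scale span is 0.85 − (-0.85) = 1.7 V. LSB = 1.7 V / 2^15 ≈ 51.88 µV.
(V_in − V_min) × 2^15/range = (-0.3840544 − (-0.85)) × 32768/1.7 = 8981.238.
Floor → code = 8981.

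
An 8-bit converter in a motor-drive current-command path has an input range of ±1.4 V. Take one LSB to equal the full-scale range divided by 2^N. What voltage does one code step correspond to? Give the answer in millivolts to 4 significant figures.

Range = 1.4 − (-1.4) = 2.8 V.
There are 2^8 = 256 steps.
LSB = 2.8 V / 2^8 = 10.94 mV.

10.94 mV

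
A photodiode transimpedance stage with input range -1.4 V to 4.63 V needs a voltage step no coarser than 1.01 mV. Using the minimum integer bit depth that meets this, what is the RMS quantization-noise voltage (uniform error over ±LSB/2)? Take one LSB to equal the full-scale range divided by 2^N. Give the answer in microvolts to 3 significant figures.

212 µV

Span: 4.63 V − (-1.4 V) = 6.03 V.
6.03 V / 1.01 mV = 5970. Since 2^12 = 4096 and 2^13 = 8192, N = 13.
LSB = 6.03 V / 2^13 = 0.73608 mV.
V_rms = LSB/√12 = 212 µV.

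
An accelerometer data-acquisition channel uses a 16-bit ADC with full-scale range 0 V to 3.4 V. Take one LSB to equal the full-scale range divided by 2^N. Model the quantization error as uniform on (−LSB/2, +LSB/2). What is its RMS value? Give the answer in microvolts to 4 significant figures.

14.98 µV

Span = 3.4 V.
LSB = 3.4 V / 2^16 = 51.8799 µV.
σ_q = LSB/√12 = 51.8799 µV/3.4641 = 14.98 µV.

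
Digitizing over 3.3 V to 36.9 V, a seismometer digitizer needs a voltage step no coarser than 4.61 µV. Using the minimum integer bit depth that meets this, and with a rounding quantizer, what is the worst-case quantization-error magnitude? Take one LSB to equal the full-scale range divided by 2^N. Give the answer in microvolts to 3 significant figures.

2.00 µV

Range = 36.9 − (3.3) = 33.6 V.
Levels needed ≥ 33.6/4.61 µV = 7.289e6. 2^23 = 8388608 suffices, so N_min = 23.
LSB = 33.6 V ÷ 2^23 = 33.6/8388608 V = 4.0054 µV.
|e|_max = LSB/2 = 2.00 µV.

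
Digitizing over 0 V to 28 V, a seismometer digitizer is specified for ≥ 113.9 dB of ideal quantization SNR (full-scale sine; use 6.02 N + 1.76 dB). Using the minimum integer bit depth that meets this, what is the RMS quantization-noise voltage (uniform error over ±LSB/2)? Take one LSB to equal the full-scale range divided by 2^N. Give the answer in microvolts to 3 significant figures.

V_FS = 28 V.
Required N = ⌈(113.9 − 1.76)/6.02⌉ = ⌈18.628⌉ = 19.
LSB = 28 V ÷ 2^19 = 28/524288 V = 53.406 µV.
RMS noise = LSB/√12 = 15.4 µV.

15.4 µV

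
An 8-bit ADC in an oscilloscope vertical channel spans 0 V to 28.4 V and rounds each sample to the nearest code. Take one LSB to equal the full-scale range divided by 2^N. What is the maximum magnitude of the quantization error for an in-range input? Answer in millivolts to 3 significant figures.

55.5 mV

V_FS = 28.4 V.
Step size = 28.4/256 V = 110.94 mV.
|e|_max = LSB/2 = 55.5 mV.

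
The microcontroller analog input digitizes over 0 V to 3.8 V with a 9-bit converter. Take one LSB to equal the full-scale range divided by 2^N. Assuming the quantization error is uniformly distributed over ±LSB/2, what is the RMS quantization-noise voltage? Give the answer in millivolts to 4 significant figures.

Span = 3.8 V.
LSB = 3.8 V ÷ 2^9 = 3.8/512 V = 7.42188 mV.
For a uniform distribution on [−LSB/2, +LSB/2], V_rms = LSB/√12 = 7.42188 mV/3.4641 = 2.143 mV.

2.143 mV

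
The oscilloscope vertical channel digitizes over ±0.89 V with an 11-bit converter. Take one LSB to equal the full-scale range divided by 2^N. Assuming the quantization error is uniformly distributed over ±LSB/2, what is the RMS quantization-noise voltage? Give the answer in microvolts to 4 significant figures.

250.9 µV

The full-scale span is 0.89 − (-0.89) = 1.78 V.
Step size = 1.78/2048 V = 0.869141 mV.
For a uniform distribution on [−LSB/2, +LSB/2], V_rms = LSB/√12 = 0.869141 mV/3.4641 = 250.9 µV.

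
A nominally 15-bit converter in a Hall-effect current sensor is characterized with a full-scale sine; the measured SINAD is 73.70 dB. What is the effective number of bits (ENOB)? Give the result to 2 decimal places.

(73.70 − 1.76) / 6.02 = 71.94/6.02 = 11.9502 effective bits.

11.95 bits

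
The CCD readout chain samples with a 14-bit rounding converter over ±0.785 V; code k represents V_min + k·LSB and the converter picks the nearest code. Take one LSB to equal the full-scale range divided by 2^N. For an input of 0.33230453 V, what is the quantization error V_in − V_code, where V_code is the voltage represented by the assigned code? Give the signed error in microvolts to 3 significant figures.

The full-scale span is 0.785 − (-0.785) = 1.57 V. LSB = 1.57 V / 2^14 ≈ 95.83 µV.
(V_in − V_min)/LSB = (0.33230453 − (-0.785)) × 16384/1.57 = 11659.8200 → nearest code k = 11660.
Reconstructed level: -0.785 + 11660 × 1.57/16384 V = 0.33232177734 V.
Error = V_in − V_code = 0.33230453 − (0.33232177734) = −17.2 µV.

−17.2 µV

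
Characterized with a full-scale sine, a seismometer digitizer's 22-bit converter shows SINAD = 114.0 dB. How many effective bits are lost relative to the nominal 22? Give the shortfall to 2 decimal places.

N_eff = (114.0 − 1.76)/6.02 = 18.6445 bits.
22 − 18.6445 = 3.36 bits below nominal.

3.36 bits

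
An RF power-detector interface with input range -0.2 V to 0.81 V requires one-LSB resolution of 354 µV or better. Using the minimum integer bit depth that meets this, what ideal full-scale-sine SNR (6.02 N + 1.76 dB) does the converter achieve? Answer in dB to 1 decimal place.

74.0 dB

Full-scale range = 0.81 V − (-0.2 V) = 1.01 V.
1.01 V / 354 µV = 2853. Since 2^11 = 2048 and 2^12 = 4096, N = 12.
Ideal SNR at N = 12: 6.02·12 + 1.76 = 74.0 dB.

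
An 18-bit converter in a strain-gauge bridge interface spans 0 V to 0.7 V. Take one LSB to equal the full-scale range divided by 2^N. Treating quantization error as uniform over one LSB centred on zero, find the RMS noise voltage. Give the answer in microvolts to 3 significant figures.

Span = 0.7 V.
LSB = 0.7 V / 2^18 = 2.6703 µV.
V_rms = LSB/√12 = 2.6703 µV / √12 = 0.771 µV.

0.771 µV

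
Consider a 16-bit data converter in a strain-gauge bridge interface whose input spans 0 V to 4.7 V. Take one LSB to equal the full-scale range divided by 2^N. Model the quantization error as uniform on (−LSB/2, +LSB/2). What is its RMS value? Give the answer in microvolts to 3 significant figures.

20.7 µV

Full-scale range = 4.7 V.
LSB = 4.7 V / 2^16 = 71.716 µV.
V_rms = LSB/√12 = 71.716 µV / √12 = 20.7 µV.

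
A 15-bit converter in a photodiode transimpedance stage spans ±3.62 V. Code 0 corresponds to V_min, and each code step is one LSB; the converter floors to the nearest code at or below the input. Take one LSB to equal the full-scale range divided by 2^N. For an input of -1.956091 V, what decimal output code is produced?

Span: 3.62 V − (-3.62 V) = 7.24 V. LSB = 7.24 V / 2^15 ≈ 220.9 µV.
code = ⌊(V_in − V_min)/LSB⌋ = ⌊(V_in − V_min) × 2^15 / range⌋
     = ⌊(-1.956091 − (-3.62)) × 32768 / 7.24⌋ = ⌊1.663909 × 32768/7.24⌋
     = ⌊7530.797⌋ = 7530.

7530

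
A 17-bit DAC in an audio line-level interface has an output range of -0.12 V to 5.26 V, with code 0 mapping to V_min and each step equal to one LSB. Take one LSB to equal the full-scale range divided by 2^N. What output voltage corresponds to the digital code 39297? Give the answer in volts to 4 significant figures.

1.493 V

Range = 5.26 − (-0.12) = 5.38 V. LSB = 5.38 V / 2^17.
V_out = V_min + code × LSB = -0.12 V + 39297 × 5.38 V / 131072
      = -0.12 + 1.61299 = 1.49299 V.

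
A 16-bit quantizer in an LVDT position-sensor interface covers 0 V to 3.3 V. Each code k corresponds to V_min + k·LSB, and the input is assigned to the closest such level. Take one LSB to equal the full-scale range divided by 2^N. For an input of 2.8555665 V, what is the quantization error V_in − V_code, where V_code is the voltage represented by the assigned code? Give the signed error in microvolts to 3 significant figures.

Full-scale range = 3.3 V. LSB = 3.3 V / 2^16 ≈ 50.35 µV.
Position in LSBs: (2.8555665 − (0)) × 65536/3.3 = 56709.8200; rounding gives k = 56710.
V_code = V_min + k × range/2^16 = 0 + 56710 × 3.3/65536 = 2.8555755615 V.
Error = V_in − V_code = 2.8555665 − (2.8555755615) = −9.06 µV.

−9.06 µV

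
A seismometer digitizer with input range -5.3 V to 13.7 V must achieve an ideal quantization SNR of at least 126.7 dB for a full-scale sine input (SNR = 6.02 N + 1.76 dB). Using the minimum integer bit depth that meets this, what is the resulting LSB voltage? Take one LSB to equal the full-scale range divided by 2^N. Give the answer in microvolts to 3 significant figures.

9.06 µV

The full-scale span is 13.7 − (-5.3) = 19 V.
Solving 6.02 N ≥ 126.7 − 1.76: N ≥ 20.754. Round up → N = 21.
One LSB is 19 V / 2097152 = 9.06 µV.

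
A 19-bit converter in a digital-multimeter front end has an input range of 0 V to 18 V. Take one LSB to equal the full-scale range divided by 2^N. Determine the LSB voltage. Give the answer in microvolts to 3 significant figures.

Span = 18 V.
Number of codes = 2^19 = 524288.
LSB = 18 V / 2^19 = 34.3 µV.

34.3 µV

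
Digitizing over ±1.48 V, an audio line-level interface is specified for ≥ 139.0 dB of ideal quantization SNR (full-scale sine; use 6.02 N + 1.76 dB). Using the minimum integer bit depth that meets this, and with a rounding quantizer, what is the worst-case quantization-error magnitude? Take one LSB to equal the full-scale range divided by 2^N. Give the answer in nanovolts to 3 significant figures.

The full-scale span is 1.48 − (-1.48) = 2.96 V.
Solving 6.02 N ≥ 139.0 − 1.76: N ≥ 22.797. Round up → N = 23.
Step size = 2.96/8388608 V = 352.86 nV.
Max error for round-to-nearest is LSB/2 = 176 nV.

176 nV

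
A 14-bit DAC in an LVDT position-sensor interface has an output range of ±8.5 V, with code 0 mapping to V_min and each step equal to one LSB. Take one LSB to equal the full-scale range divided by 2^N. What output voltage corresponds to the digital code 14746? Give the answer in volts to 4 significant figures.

6.800 V

Range = 8.5 − (-8.5) = 17 V. LSB = 17 V / 2^14.
Output = V_min + (14746/16384) × range = -8.5 + 0.900024 × 17 V
      = -8.5 V + 15.3004 V = 6.80042 V.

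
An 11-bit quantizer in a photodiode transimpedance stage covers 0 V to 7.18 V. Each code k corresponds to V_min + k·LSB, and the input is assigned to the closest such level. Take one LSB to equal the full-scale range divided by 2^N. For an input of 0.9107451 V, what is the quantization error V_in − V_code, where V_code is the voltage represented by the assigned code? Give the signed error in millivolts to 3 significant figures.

Range is 7.18 V. LSB = 7.18 V / 2^11 ≈ 3.506 mV.
Position in LSBs: (0.9107451 − (0)) × 2048/7.18 = 259.7780; rounding gives k = 260.
V_code = V_min + k × range/2^11 = 0 + 260 × 7.18/2048 = 0.9115234375 V.
V_in − V_code = 0.9107451 − (0.9115234375) = −0.778 mV.

−0.778 mV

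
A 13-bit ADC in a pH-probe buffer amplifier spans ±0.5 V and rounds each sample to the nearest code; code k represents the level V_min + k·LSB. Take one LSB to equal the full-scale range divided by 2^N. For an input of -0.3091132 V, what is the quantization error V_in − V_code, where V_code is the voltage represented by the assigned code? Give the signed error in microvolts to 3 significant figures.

Range = 0.5 − (-0.5) = 1 V. LSB = 1 V / 2^13 ≈ 122.1 µV.
(V_in − V_min)/LSB = (-0.3091132 − (-0.5)) × 8192/1 = 1563.7447 → nearest code k = 1564.
V_code = V_min + k × range/2^13 = -0.5 + 1564 × 1/8192 = -0.3090820313 V.
Error = V_in − V_code = -0.3091132 − (-0.3090820313) = −31.2 µV.

−31.2 µV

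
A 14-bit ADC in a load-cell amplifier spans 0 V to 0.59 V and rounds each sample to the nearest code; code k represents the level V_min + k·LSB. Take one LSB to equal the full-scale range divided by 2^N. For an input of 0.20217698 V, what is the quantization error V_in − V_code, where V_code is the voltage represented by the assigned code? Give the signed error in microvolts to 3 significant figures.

+12.7 µV

Range is 0.59 V. LSB = 0.59 V / 2^14 ≈ 36.01 µV.
(0.20217698 − (0)) / LSB = 0.20217698 × 16384/0.59 = 5614.3519. Nearest integer: k = 5614.
V_code = V_min + k × range/2^14 = 0 + 5614 × 0.59/16384 = 0.20216430664 V.
V_in − V_code = 0.20217698 − (0.20216430664) = +12.7 µV.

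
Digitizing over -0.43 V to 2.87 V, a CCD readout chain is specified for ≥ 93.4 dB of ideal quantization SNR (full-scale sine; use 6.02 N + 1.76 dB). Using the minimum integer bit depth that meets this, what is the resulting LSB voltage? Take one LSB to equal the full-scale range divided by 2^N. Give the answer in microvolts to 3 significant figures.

50.4 µV

Span: 2.87 V − (-0.43 V) = 3.3 V.
Required N = ⌈(93.4 − 1.76)/6.02⌉ = ⌈15.223⌉ = 16.
LSB = 3.3 V / 2^16 = 50.4 µV.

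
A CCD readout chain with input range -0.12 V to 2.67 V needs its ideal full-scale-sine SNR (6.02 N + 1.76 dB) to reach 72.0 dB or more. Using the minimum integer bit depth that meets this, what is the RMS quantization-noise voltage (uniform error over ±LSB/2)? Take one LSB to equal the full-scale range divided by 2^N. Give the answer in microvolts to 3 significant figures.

197 µV

Range = 2.67 − (-0.12) = 2.79 V.
Solving 6.02 N ≥ 72.0 − 1.76: N ≥ 11.668. Round up → N = 12.
One LSB is 2.79 V / 4096 = 0.68115 mV.
RMS noise = LSB/√12 = 197 µV.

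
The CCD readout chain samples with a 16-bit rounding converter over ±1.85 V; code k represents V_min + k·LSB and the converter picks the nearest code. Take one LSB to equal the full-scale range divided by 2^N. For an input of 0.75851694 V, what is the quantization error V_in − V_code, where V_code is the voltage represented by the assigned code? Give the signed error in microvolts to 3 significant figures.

The full-scale span is 1.85 − (-1.85) = 3.7 V. LSB = 3.7 V / 2^16 ≈ 56.46 µV.
(0.75851694 − (-1.85)) / LSB = 2.60851694 × 65536/3.7 = 46203.1800. Nearest integer: k = 46203.
Reconstructed level: -1.85 + 46203 × 3.7/65536 V = 0.75850677490 V.
V_in − V_code = 0.75851694 − (0.75850677490) = +10.2 µV.

+10.2 µV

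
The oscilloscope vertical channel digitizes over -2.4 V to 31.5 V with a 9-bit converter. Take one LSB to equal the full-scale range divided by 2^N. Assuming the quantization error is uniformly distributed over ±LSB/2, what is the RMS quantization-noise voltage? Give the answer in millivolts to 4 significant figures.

Span: 31.5 V − (-2.4 V) = 33.9 V.
One LSB is 33.9 V / 512 = 66.2109 mV.
RMS of a uniform error over width LSB is LSB/√12 = 19.11 mV.

19.11 mV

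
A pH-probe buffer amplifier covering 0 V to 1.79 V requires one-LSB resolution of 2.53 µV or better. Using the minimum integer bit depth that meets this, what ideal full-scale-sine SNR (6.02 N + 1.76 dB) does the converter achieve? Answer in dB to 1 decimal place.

122.2 dB

Span = 1.79 V.
Required number of levels: 1.79/2.53 µV = 707510; smallest N with 2^N ≥ that is 20.
SNR = 6.02 × 20 + 1.76 = 122.16 dB.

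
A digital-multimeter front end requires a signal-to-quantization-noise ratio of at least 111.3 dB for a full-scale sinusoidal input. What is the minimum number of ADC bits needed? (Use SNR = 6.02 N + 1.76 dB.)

19 bits

Required N = ⌈(111.3 − 1.76)/6.02⌉ = ⌈18.196⌉ = 19.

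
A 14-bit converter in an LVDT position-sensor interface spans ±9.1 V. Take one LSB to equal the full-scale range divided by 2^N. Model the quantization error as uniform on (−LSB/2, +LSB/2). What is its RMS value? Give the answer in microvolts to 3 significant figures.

321 µV

Span: 9.1 V − (-9.1 V) = 18.2 V.
Step size = 18.2/16384 V = 1.1108 mV.
V_rms = LSB/√12 = 1.1108 mV / √12 = 321 µV.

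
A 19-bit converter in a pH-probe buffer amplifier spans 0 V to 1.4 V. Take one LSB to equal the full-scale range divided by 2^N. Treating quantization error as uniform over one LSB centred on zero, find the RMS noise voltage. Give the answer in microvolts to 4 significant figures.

Full-scale range = 1.4 V.
LSB = 1.4 V ÷ 2^19 = 1.4/524288 V = 2.67029 µV.
V_rms = LSB/√12 = 2.67029 µV / √12 = 0.7708 µV.

0.7708 µV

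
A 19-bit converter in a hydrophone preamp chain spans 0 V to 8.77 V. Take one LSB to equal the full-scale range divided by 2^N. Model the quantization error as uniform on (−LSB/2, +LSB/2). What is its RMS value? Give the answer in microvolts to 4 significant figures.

4.829 µV

Full-scale range = 8.77 V.
LSB = 8.77 V ÷ 2^19 = 8.77/524288 V = 16.7274 µV.
V_rms = LSB/√12 = 16.7274 µV / √12 = 4.829 µV.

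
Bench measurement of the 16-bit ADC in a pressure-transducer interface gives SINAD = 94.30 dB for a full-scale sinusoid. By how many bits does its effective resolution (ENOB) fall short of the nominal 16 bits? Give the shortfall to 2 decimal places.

Effective bits = (94.30 − 1.76)/6.02 = 15.3721.
Lost resolution: 16 − 15.3721 = 0.6279 bits.

0.63 bits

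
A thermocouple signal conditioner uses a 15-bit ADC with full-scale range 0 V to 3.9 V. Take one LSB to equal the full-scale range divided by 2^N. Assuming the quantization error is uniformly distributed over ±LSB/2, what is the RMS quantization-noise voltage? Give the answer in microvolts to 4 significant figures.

34.36 µV

Full-scale range = 3.9 V.
LSB = 3.9 V / 2^15 = 119.019 µV.
For a uniform distribution on [−LSB/2, +LSB/2], V_rms = LSB/√12 = 119.019 µV/3.4641 = 34.36 µV.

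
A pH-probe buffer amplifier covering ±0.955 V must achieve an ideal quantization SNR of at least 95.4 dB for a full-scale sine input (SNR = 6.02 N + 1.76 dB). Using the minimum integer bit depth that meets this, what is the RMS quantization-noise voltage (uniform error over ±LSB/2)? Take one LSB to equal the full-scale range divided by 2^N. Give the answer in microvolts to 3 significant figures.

Full-scale range = 0.955 V − (-0.955 V) = 1.91 V.
Required N = ⌈(95.4 − 1.76)/6.02⌉ = ⌈15.555⌉ = 16.
Step size = 1.91/65536 V = 29.144 µV.
V_rms = LSB/√12 = 8.41 µV.

8.41 µV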